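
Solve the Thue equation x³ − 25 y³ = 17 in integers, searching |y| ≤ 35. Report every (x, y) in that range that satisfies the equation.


The equation is x³ - 25y³ = 17. For fixed y, x³ = 25·y³ + 17, so a solution requires the RHS to be a perfect cube.
Strategy: iterate y from -35 to 35, compute RHS = 25·y³ + 17, and check whether it is a (positive or negative) perfect cube.
Check small values of y:
  y = 0: RHS = 17 is not a perfect cube.
  y = 1: RHS = 42 is not a perfect cube.
  y = -1: RHS = -8 = (-2)³ ⇒ x = -2 works.
  y = 2: RHS = 217 is not a perfect cube.
  y = -2: RHS = -183 is not a perfect cube.
  y = 3: RHS = 692 is not a perfect cube.
  y = -3: RHS = -658 is not a perfect cube.
Continuing the search up to |y| = 35 finds no further solutions beyond those listed.
Collected solutions: (-2, -1).

Solutions (with |y| ≤ 35): (-2, -1).


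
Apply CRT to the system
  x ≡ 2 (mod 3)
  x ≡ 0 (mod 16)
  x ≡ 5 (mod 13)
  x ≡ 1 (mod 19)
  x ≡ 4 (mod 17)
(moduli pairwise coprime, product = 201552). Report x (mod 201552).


Product of moduli M = 3 · 16 · 13 · 19 · 17 = 201552.
Merge one congruence at a time:
  Start: x ≡ 2 (mod 3).
  Combine with x ≡ 0 (mod 16); new modulus lcm = 48.
    Write x = 2 + 3·t and substitute into x ≡ 0 (mod 16): 3·t ≡ 0 − 2 = -2 (mod 16).
    Reduce coefficients mod 16: 3·t ≡ 14 (mod 16).
    The inverse of 3 mod 16 is 11 (since 3·11 = 33 = 2·16 + 1), so t ≡ 11·14 = 154 ≡ 10 (mod 16).
    Then x = 2 + 3·10 = 32, valid modulo lcm(3, 16) = 48: x ≡ 32 (mod 48).
  Combine with x ≡ 5 (mod 13); new modulus lcm = 624.
    Write x = 32 + 48·t and substitute into x ≡ 5 (mod 13): 48·t ≡ 5 − 32 = -27 (mod 13).
    Reduce coefficients mod 13: 9·t ≡ 12 (mod 13).
    The inverse of 9 mod 13 is 3 (since 9·3 = 27 = 2·13 + 1), so t ≡ 3·12 = 36 ≡ 10 (mod 13).
    Then x = 32 + 48·10 = 512, valid modulo lcm(48, 13) = 624: x ≡ 512 (mod 624).
  Combine with x ≡ 1 (mod 19); new modulus lcm = 11856.
    Write x = 512 + 624·t and substitute into x ≡ 1 (mod 19): 624·t ≡ 1 − 512 = -511 (mod 19).
    Reduce coefficients mod 19: 16·t ≡ 2 (mod 19).
    The inverse of 16 mod 19 is 6 (since 16·6 = 96 = 5·19 + 1), so t ≡ 6·2 = 12 ≡ 12 (mod 19).
    Then x = 512 + 624·12 = 8000, valid modulo lcm(624, 19) = 11856: x ≡ 8000 (mod 11856).
  Combine with x ≡ 4 (mod 17); new modulus lcm = 201552.
    Write x = 8000 + 11856·t and substitute into x ≡ 4 (mod 17): 11856·t ≡ 4 − 8000 = -7996 (mod 17).
    Reduce coefficients mod 17: 7·t ≡ 11 (mod 17).
    The inverse of 7 mod 17 is 5 (since 7·5 = 35 = 2·17 + 1), so t ≡ 5·11 = 55 ≡ 4 (mod 17).
    Then x = 8000 + 11856·4 = 55424, valid modulo lcm(11856, 17) = 201552: x ≡ 55424 (mod 201552).
Verify against each original: 55424 mod 3 = 2, 55424 mod 16 = 0, 55424 mod 13 = 5, 55424 mod 19 = 1, 55424 mod 17 = 4.

x ≡ 55424 (mod 201552).


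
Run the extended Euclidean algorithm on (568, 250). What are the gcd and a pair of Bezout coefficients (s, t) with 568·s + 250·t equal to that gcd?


Euclidean algorithm on (568, 250) — divide until remainder is 0:
  568 = 2 · 250 + 68
  250 = 3 · 68 + 46
  68 = 1 · 46 + 22
  46 = 2 · 22 + 2
  22 = 11 · 2 + 0
gcd(568, 250) = 2.
Track Bezout coefficients alongside the remainders: start with r₀ = 568 = a·1 + b·0 (s = 1, t = 0) and r₁ = 250 = a·0 + b·1 (s = 0, t = 1); each new remainder r_{k+1} = r_{k-1} − q_k·r_k inherits s_{k+1} = s_{k-1} − q_k·s_k, t_{k+1} = t_{k-1} − q_k·t_k, so r_k = a·s_k + b·t_k at every step:
  q = 2: r = 68, s = 1 − 2·0 = 1, t = 0 − 2·1 = -2  (check: 568·1 + 250·(-2) = 68)
  q = 3: r = 46, s = 0 − 3·1 = -3, t = 1 − 3·(-2) = 7  (check: 568·(-3) + 250·7 = 46)
  q = 1: r = 22, s = 1 − 1·(-3) = 4, t = -2 − 1·7 = -9  (check: 568·4 + 250·(-9) = 22)
  q = 2: r = 2, s = -3 − 2·4 = -11, t = 7 − 2·(-9) = 25  (check: 568·(-11) + 250·25 = 2)
The row with r = 2 (the gcd) gives the Bezout coefficients s = -11, t = 25.
Result: 568 · (-11) + 250 · (25) = 2.

gcd(568, 250) = 2; s = -11, t = 25 (check: 568·(-11) + 250·25 = 2).


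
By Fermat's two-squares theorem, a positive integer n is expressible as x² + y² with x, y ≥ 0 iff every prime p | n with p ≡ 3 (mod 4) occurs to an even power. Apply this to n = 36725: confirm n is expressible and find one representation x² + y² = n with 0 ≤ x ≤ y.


Step 1: Factor n = 36725 = 5^2 · 13 · 113.
Step 2: Check the mod-4 condition on each prime factor: 5 ≡ 1 (mod 4), exponent 2; 13 ≡ 1 (mod 4), exponent 1; 113 ≡ 1 (mod 4), exponent 1.
All primes ≡ 3 (mod 4) appear to even exponent (or don't appear), so by the two-squares theorem n IS expressible as a sum of two squares.
Step 3: Build a representation. Group n = k² · m with k = 5 and m = 13 · 113 = 1469 (a product of primes ≡ 1 (mod 4)); a representation of m scales to one of n via (k·x)² + (k·y)² = k²(x² + y²). Each prime p ≡ 1 (mod 4) is itself a sum of two squares; find a² by testing p − a² for a perfect square:
  13: 13 − 1² = 12, 13 − 2² = 9 = 3² ⇒ 13 = 2² + 3².
  113: 113 − 1² = 112, 113 − 2² = 109, 113 − 3² = 104, 113 − 4² = 97, 113 − 5² = 88, 113 − 6² = 77, 113 − 7² = 64 = 8² ⇒ 113 = 7² + 8².
  Combine using the Brahmagupta–Fibonacci identity (a² + b²)(c² + d²) = (ac − bd)² + (ad + bc)² = (ac + bd)² + (ad − bc)²:
  13 · 113 = 1469: from (2² + 3²)(7² + 8²), take (2·7 − 3·8, 2·8 + 3·7) = (14 − 24, 16 + 21) = (-10, 37); dropping signs (only squares matter) gives (10, 37); check 10² + 37² = 100 + 1369 = 1469 ✓.
  Scale by k = 5: (5·10, 5·37) = (50, 185).
Step 4: Order so x ≤ y and verify: 50² + 185² = 2500 + 34225 = 36725 = n. ✓

n = 36725 = 50² + 185² (one valid representation with x ≤ y).


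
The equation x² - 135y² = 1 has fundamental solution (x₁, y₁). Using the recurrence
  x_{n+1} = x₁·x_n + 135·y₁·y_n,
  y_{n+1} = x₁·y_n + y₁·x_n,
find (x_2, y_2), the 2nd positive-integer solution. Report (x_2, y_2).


Step 1: Find the fundamental solution (x₁, y₁) of x² - 135y² = 1.
  Expand √135 as a continued fraction. a₀ = ⌊√135⌋ = 11; iterate m_{k+1} = d_k·a_k − m_k, d_{k+1} = (135 − m_{k+1}²)/d_k, a_{k+1} = ⌊(a₀ + m_{k+1})/d_{k+1}⌋ (starting m₀ = 0, d₀ = 1), with convergents p_k = a_k·p_{k-1} + p_{k-2}, q_k = a_k·q_{k-1} + q_{k-2} (p₋₁ = 1, q₋₁ = 0):
  k = 0: a₀ = 11; p₀/q₀ = 11/1; p₀² − 135·q₀² = 121 − 135 = -14.
  k = 1: m = 11, d = 14, a = ⌊(11 + 11)/14⌋ = 1; p/q = (1·11 + 1)/(1·1 + 0) = 12/1; p² − 135·q² = 144 − 135 = 9.
  k = 2: m = 3, d = 9, a = ⌊(11 + 3)/9⌋ = 1; p/q = (1·12 + 11)/(1·1 + 1) = 23/2; p² − 135·q² = 529 − 540 = -11.
  k = 3: m = 6, d = 11, a = ⌊(11 + 6)/11⌋ = 1; p/q = (1·23 + 12)/(1·2 + 1) = 35/3; p² − 135·q² = 1225 − 1215 = 10.
  k = 4: m = 5, d = 10, a = ⌊(11 + 5)/10⌋ = 1; p/q = (1·35 + 23)/(1·3 + 2) = 58/5; p² − 135·q² = 3364 − 3375 = -11.
  k = 5: m = 5, d = 11, a = ⌊(11 + 5)/11⌋ = 1; p/q = (1·58 + 35)/(1·5 + 3) = 93/8; p² − 135·q² = 8649 − 8640 = 9.
  k = 6: m = 6, d = 9, a = ⌊(11 + 6)/9⌋ = 1; p/q = (1·93 + 58)/(1·8 + 5) = 151/13; p² − 135·q² = 22801 − 22815 = -14.
  k = 7: m = 3, d = 14, a = ⌊(11 + 3)/14⌋ = 1; p/q = (1·151 + 93)/(1·13 + 8) = 244/21; p² − 135·q² = 59536 − 59535 = 1.
  The first convergent with p² − 135·q² = 1 gives the fundamental solution (x₁, y₁) = (244, 21).
Step 2: Apply the recurrence (x_{n+1}, y_{n+1}) = (x₁x_n + 135y₁y_n, x₁y_n + y₁x_n) repeatedly.
  From (x_1, y_1) = (244, 21): x_2 = 244·244 + 135·21·21 = 119071; y_2 = 244·21 + 21·244 = 10248.
Step 3: Verify x_2² - 135·y_2² = 14177903041 - 14177903040 = 1 (should be 1). ✓

(x_1, y_1) = (244, 21); (x_2, y_2) = (119071, 10248).


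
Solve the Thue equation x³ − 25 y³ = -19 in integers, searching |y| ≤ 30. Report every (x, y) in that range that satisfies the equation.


The equation is x³ - 25y³ = -19. For fixed y, x³ = 25·y³ − 19, so a solution requires the RHS to be a perfect cube.
Strategy: iterate y from -30 to 30, compute RHS = 25·y³ − 19, and check whether it is a (positive or negative) perfect cube.
Check small values of y:
  y = 0: RHS = -19 is not a perfect cube.
  y = 1: RHS = 6 is not a perfect cube.
  y = -1: RHS = -44 is not a perfect cube.
  y = 2: RHS = 181 is not a perfect cube.
  y = -2: RHS = -219 is not a perfect cube.
  y = 3: RHS = 656 is not a perfect cube.
  y = -3: RHS = -694 is not a perfect cube.
Continuing the search up to |y| = 30 finds no solutions either.
No (x, y) in the scanned range satisfies the equation.

No integer solutions with |y| ≤ 30.


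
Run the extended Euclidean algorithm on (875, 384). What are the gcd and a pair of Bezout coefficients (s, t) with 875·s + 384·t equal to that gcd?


Euclidean algorithm on (875, 384) — divide until remainder is 0:
  875 = 2 · 384 + 107
  384 = 3 · 107 + 63
  107 = 1 · 63 + 44
  63 = 1 · 44 + 19
  44 = 2 · 19 + 6
  19 = 3 · 6 + 1
  6 = 6 · 1 + 0
gcd(875, 384) = 1.
Track Bezout coefficients alongside the remainders: start with r₀ = 875 = a·1 + b·0 (s = 1, t = 0) and r₁ = 384 = a·0 + b·1 (s = 0, t = 1); each new remainder r_{k+1} = r_{k-1} − q_k·r_k inherits s_{k+1} = s_{k-1} − q_k·s_k, t_{k+1} = t_{k-1} − q_k·t_k, so r_k = a·s_k + b·t_k at every step:
  q = 2: r = 107, s = 1 − 2·0 = 1, t = 0 − 2·1 = -2  (check: 875·1 + 384·(-2) = 107)
  q = 3: r = 63, s = 0 − 3·1 = -3, t = 1 − 3·(-2) = 7  (check: 875·(-3) + 384·7 = 63)
  q = 1: r = 44, s = 1 − 1·(-3) = 4, t = -2 − 1·7 = -9  (check: 875·4 + 384·(-9) = 44)
  q = 1: r = 19, s = -3 − 1·4 = -7, t = 7 − 1·(-9) = 16  (check: 875·(-7) + 384·16 = 19)
  q = 2: r = 6, s = 4 − 2·(-7) = 18, t = -9 − 2·16 = -41  (check: 875·18 + 384·(-41) = 6)
  q = 3: r = 1, s = -7 − 3·18 = -61, t = 16 − 3·(-41) = 139  (check: 875·(-61) + 384·139 = 1)
The row with r = 1 (the gcd) gives the Bezout coefficients s = -61, t = 139.
Result: 875 · (-61) + 384 · (139) = 1.

gcd(875, 384) = 1; s = -61, t = 139 (check: 875·(-61) + 384·139 = 1).


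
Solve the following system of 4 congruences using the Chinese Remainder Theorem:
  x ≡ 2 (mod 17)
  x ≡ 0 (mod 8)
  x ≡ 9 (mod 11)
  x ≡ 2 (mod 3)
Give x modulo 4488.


Product of moduli M = 17 · 8 · 11 · 3 = 4488.
Merge one congruence at a time:
  Start: x ≡ 2 (mod 17).
  Combine with x ≡ 0 (mod 8); new modulus lcm = 136.
    Write x = 2 + 17·t and substitute into x ≡ 0 (mod 8): 17·t ≡ 0 − 2 = -2 (mod 8).
    Reduce coefficients mod 8: 1·t ≡ 6 (mod 8).
    So t ≡ 6 (mod 8).
    Then x = 2 + 17·6 = 104, valid modulo lcm(17, 8) = 136: x ≡ 104 (mod 136).
  Combine with x ≡ 9 (mod 11); new modulus lcm = 1496.
    Write x = 104 + 136·t and substitute into x ≡ 9 (mod 11): 136·t ≡ 9 − 104 = -95 (mod 11).
    Reduce coefficients mod 11: 4·t ≡ 4 (mod 11).
    The inverse of 4 mod 11 is 3 (since 4·3 = 12 = 1·11 + 1), so t ≡ 3·4 = 12 ≡ 1 (mod 11).
    Then x = 104 + 136·1 = 240, valid modulo lcm(136, 11) = 1496: x ≡ 240 (mod 1496).
  Combine with x ≡ 2 (mod 3); new modulus lcm = 4488.
    Write x = 240 + 1496·t and substitute into x ≡ 2 (mod 3): 1496·t ≡ 2 − 240 = -238 (mod 3).
    Reduce coefficients mod 3: 2·t ≡ 2 (mod 3).
    The inverse of 2 mod 3 is 2 (since 2·2 = 4 = 1·3 + 1), so t ≡ 2·2 = 4 ≡ 1 (mod 3).
    Then x = 240 + 1496·1 = 1736, valid modulo lcm(1496, 3) = 4488: x ≡ 1736 (mod 4488).
Verify against each original: 1736 mod 17 = 2, 1736 mod 8 = 0, 1736 mod 11 = 9, 1736 mod 3 = 2.

x ≡ 1736 (mod 4488).


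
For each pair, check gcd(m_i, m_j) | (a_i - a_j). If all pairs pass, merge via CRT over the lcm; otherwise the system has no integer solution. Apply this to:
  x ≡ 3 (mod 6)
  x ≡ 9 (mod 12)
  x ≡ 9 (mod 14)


Moduli 6, 12, 14 are not pairwise coprime, so CRT works modulo lcm(m_i) when all pairwise compatibility conditions hold.
Pairwise compatibility: gcd(m_i, m_j) must divide a_i - a_j for every pair.
Merge one congruence at a time:
  Start: x ≡ 3 (mod 6).
  Combine with x ≡ 9 (mod 12): gcd(6, 12) = 6; 9 - 3 = 6, which IS divisible by 6, so compatible.
    Write x = 3 + 6·t and substitute into x ≡ 9 (mod 12): 6·t ≡ 9 − 3 = 6 (mod 12).
    Divide the congruence (and modulus) by g = 6: 1·t ≡ 1 (mod 2).
    So t ≡ 1 (mod 2).
    Then x = 3 + 6·1 = 9, valid modulo lcm(6, 12) = 12: x ≡ 9 (mod 12).
  Combine with x ≡ 9 (mod 14): gcd(12, 14) = 2; 9 - 9 = 0, which IS divisible by 2, so compatible.
    Write x = 9 + 12·t and substitute into x ≡ 9 (mod 14): 12·t ≡ 9 − 9 = 0 (mod 14).
    Divide the congruence (and modulus) by g = 2: 6·t ≡ 0 (mod 7).
    The inverse of 6 mod 7 is 6 (since 6·6 = 36 = 5·7 + 1), so t ≡ 6·0 = 0 ≡ 0 (mod 7).
    Then x = 9 + 12·0 = 9, valid modulo lcm(12, 14) = 84: x ≡ 9 (mod 84).
Verify: 9 mod 6 = 3, 9 mod 12 = 9, 9 mod 14 = 9.

x ≡ 9 (mod 84).


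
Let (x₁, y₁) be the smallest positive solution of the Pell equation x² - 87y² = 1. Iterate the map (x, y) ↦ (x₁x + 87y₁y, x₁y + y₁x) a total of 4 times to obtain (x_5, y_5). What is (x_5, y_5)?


Step 1: Find the fundamental solution (x₁, y₁) of x² - 87y² = 1.
  Expand √87 as a continued fraction. a₀ = ⌊√87⌋ = 9; iterate m_{k+1} = d_k·a_k − m_k, d_{k+1} = (87 − m_{k+1}²)/d_k, a_{k+1} = ⌊(a₀ + m_{k+1})/d_{k+1}⌋ (starting m₀ = 0, d₀ = 1), with convergents p_k = a_k·p_{k-1} + p_{k-2}, q_k = a_k·q_{k-1} + q_{k-2} (p₋₁ = 1, q₋₁ = 0):
  k = 0: a₀ = 9; p₀/q₀ = 9/1; p₀² − 87·q₀² = 81 − 87 = -6.
  k = 1: m = 9, d = 6, a = ⌊(9 + 9)/6⌋ = 3; p/q = (3·9 + 1)/(3·1 + 0) = 28/3; p² − 87·q² = 784 − 783 = 1.
  The first convergent with p² − 87·q² = 1 gives the fundamental solution (x₁, y₁) = (28, 3).
Step 2: Apply the recurrence (x_{n+1}, y_{n+1}) = (x₁x_n + 87y₁y_n, x₁y_n + y₁x_n) repeatedly.
  From (x_1, y_1) = (28, 3): x_2 = 28·28 + 87·3·3 = 1567; y_2 = 28·3 + 3·28 = 168.
  From (x_2, y_2) = (1567, 168): x_3 = 28·1567 + 87·3·168 = 87724; y_3 = 28·168 + 3·1567 = 9405.
  From (x_3, y_3) = (87724, 9405): x_4 = 28·87724 + 87·3·9405 = 4910977; y_4 = 28·9405 + 3·87724 = 526512.
  From (x_4, y_4) = (4910977, 526512): x_5 = 28·4910977 + 87·3·526512 = 274926988; y_5 = 28·526512 + 3·4910977 = 29475267.
Step 3: Verify x_5² - 87·y_5² = 75584848730752144 - 75584848730752143 = 1 (should be 1). ✓

(x_1, y_1) = (28, 3); (x_5, y_5) = (274926988, 29475267).


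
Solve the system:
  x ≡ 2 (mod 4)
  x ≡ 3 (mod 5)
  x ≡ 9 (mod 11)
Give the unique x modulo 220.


Moduli 4, 5, 11 are pairwise coprime; by CRT there is a unique solution modulo M = 4 · 5 · 11 = 220.
Solve pairwise, accumulating the modulus:
  Start with x ≡ 2 (mod 4).
  Combine with x ≡ 3 (mod 5): since gcd(4, 5) = 1, we get a unique residue mod 20.
    Write x = 2 + 4·t and substitute into x ≡ 3 (mod 5): 4·t ≡ 3 − 2 = 1 (mod 5).
    The inverse of 4 mod 5 is 4 (since 4·4 = 16 = 3·5 + 1), so t ≡ 4·1 = 4 ≡ 4 (mod 5).
    Then x = 2 + 4·4 = 18, valid modulo lcm(4, 5) = 20: x ≡ 18 (mod 20).
  Combine with x ≡ 9 (mod 11): since gcd(20, 11) = 1, we get a unique residue mod 220.
    Write x = 18 + 20·t and substitute into x ≡ 9 (mod 11): 20·t ≡ 9 − 18 = -9 (mod 11).
    Reduce coefficients mod 11: 9·t ≡ 2 (mod 11).
    The inverse of 9 mod 11 is 5 (since 9·5 = 45 = 4·11 + 1), so t ≡ 5·2 = 10 ≡ 10 (mod 11).
    Then x = 18 + 20·10 = 218, valid modulo lcm(20, 11) = 220: x ≡ 218 (mod 220).
Verify: 218 mod 4 = 2 ✓, 218 mod 5 = 3 ✓, 218 mod 11 = 9 ✓.

x ≡ 218 (mod 220).


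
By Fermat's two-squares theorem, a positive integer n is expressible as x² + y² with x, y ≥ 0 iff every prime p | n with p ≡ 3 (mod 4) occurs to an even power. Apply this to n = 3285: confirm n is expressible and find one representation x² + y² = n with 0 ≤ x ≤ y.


Step 1: Factor n = 3285 = 3^2 · 5 · 73.
Step 2: Check the mod-4 condition on each prime factor: 3 ≡ 3 (mod 4), exponent 2 (must be even); 5 ≡ 1 (mod 4), exponent 1; 73 ≡ 1 (mod 4), exponent 1.
All primes ≡ 3 (mod 4) appear to even exponent (or don't appear), so by the two-squares theorem n IS expressible as a sum of two squares.
Step 3: Build a representation. Group n = k² · m with k = 3 and m = 5 · 73 = 365 (a product of primes ≡ 1 (mod 4)); a representation of m scales to one of n via (k·x)² + (k·y)² = k²(x² + y²). Each prime p ≡ 1 (mod 4) is itself a sum of two squares; find a² by testing p − a² for a perfect square:
  5: 5 − 1² = 4 = 2² ⇒ 5 = 1² + 2².
  73: 73 − 1² = 72, 73 − 2² = 69, 73 − 3² = 64 = 8² ⇒ 73 = 3² + 8².
  Combine using the Brahmagupta–Fibonacci identity (a² + b²)(c² + d²) = (ac − bd)² + (ad + bc)² = (ac + bd)² + (ad − bc)²:
  5 · 73 = 365: from (1² + 2²)(3² + 8²), take (1·3 − 2·8, 1·8 + 2·3) = (3 − 16, 8 + 6) = (-13, 14); dropping signs (only squares matter) gives (13, 14); check 13² + 14² = 169 + 196 = 365 ✓.
  Scale by k = 3: (3·13, 3·14) = (39, 42).
Step 4: Order so x ≤ y and verify: 39² + 42² = 1521 + 1764 = 3285 = n. ✓

n = 3285 = 39² + 42² (one valid representation with x ≤ y).


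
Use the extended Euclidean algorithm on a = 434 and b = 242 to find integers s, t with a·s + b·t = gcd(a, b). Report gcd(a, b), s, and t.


Euclidean algorithm on (434, 242) — divide until remainder is 0:
  434 = 1 · 242 + 192
  242 = 1 · 192 + 50
  192 = 3 · 50 + 42
  50 = 1 · 42 + 8
  42 = 5 · 8 + 2
  8 = 4 · 2 + 0
gcd(434, 242) = 2.
Track Bezout coefficients alongside the remainders: start with r₀ = 434 = a·1 + b·0 (s = 1, t = 0) and r₁ = 242 = a·0 + b·1 (s = 0, t = 1); each new remainder r_{k+1} = r_{k-1} − q_k·r_k inherits s_{k+1} = s_{k-1} − q_k·s_k, t_{k+1} = t_{k-1} − q_k·t_k, so r_k = a·s_k + b·t_k at every step:
  q = 1: r = 192, s = 1 − 1·0 = 1, t = 0 − 1·1 = -1  (check: 434·1 + 242·(-1) = 192)
  q = 1: r = 50, s = 0 − 1·1 = -1, t = 1 − 1·(-1) = 2  (check: 434·(-1) + 242·2 = 50)
  q = 3: r = 42, s = 1 − 3·(-1) = 4, t = -1 − 3·2 = -7  (check: 434·4 + 242·(-7) = 42)
  q = 1: r = 8, s = -1 − 1·4 = -5, t = 2 − 1·(-7) = 9  (check: 434·(-5) + 242·9 = 8)
  q = 5: r = 2, s = 4 − 5·(-5) = 29, t = -7 − 5·9 = -52  (check: 434·29 + 242·(-52) = 2)
The row with r = 2 (the gcd) gives the Bezout coefficients s = 29, t = -52.
Result: 434 · (29) + 242 · (-52) = 2.

gcd(434, 242) = 2; s = 29, t = -52 (check: 434·29 + 242·(-52) = 2).


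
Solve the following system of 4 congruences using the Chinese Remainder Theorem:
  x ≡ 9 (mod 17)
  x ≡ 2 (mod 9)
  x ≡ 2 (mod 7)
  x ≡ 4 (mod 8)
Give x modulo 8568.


Product of moduli M = 17 · 9 · 7 · 8 = 8568.
Merge one congruence at a time:
  Start: x ≡ 9 (mod 17).
  Combine with x ≡ 2 (mod 9); new modulus lcm = 153.
    Write x = 9 + 17·t and substitute into x ≡ 2 (mod 9): 17·t ≡ 2 − 9 = -7 (mod 9).
    Reduce coefficients mod 9: 8·t ≡ 2 (mod 9).
    The inverse of 8 mod 9 is 8 (since 8·8 = 64 = 7·9 + 1), so t ≡ 8·2 = 16 ≡ 7 (mod 9).
    Then x = 9 + 17·7 = 128, valid modulo lcm(17, 9) = 153: x ≡ 128 (mod 153).
  Combine with x ≡ 2 (mod 7); new modulus lcm = 1071.
    Write x = 128 + 153·t and substitute into x ≡ 2 (mod 7): 153·t ≡ 2 − 128 = -126 (mod 7).
    Reduce coefficients mod 7: 6·t ≡ 0 (mod 7).
    The inverse of 6 mod 7 is 6 (since 6·6 = 36 = 5·7 + 1), so t ≡ 6·0 = 0 ≡ 0 (mod 7).
    Then x = 128 + 153·0 = 128, valid modulo lcm(153, 7) = 1071: x ≡ 128 (mod 1071).
  Combine with x ≡ 4 (mod 8); new modulus lcm = 8568.
    Write x = 128 + 1071·t and substitute into x ≡ 4 (mod 8): 1071·t ≡ 4 − 128 = -124 (mod 8).
    Reduce coefficients mod 8: 7·t ≡ 4 (mod 8).
    The inverse of 7 mod 8 is 7 (since 7·7 = 49 = 6·8 + 1), so t ≡ 7·4 = 28 ≡ 4 (mod 8).
    Then x = 128 + 1071·4 = 4412, valid modulo lcm(1071, 8) = 8568: x ≡ 4412 (mod 8568).
Verify against each original: 4412 mod 17 = 9, 4412 mod 9 = 2, 4412 mod 7 = 2, 4412 mod 8 = 4.

x ≡ 4412 (mod 8568).


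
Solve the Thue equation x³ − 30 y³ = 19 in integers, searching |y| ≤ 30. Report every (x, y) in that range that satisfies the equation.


The equation is x³ - 30y³ = 19. For fixed y, x³ = 30·y³ + 19, so a solution requires the RHS to be a perfect cube.
Strategy: iterate y from -30 to 30, compute RHS = 30·y³ + 19, and check whether it is a (positive or negative) perfect cube.
Check small values of y:
  y = 0: RHS = 19 is not a perfect cube.
  y = 1: RHS = 49 is not a perfect cube.
  y = -1: RHS = -11 is not a perfect cube.
  y = 2: RHS = 259 is not a perfect cube.
  y = -2: RHS = -221 is not a perfect cube.
  y = 3: RHS = 829 is not a perfect cube.
  y = -3: RHS = -791 is not a perfect cube.
Continuing the search up to |y| = 30 finds no solutions either.
No (x, y) in the scanned range satisfies the equation.

No integer solutions with |y| ≤ 30.


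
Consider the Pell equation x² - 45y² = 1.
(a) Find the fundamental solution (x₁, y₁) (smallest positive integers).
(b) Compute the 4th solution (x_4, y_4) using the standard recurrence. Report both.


Step 1: Find the fundamental solution (x₁, y₁) of x² - 45y² = 1.
  Expand √45 as a continued fraction. a₀ = ⌊√45⌋ = 6; iterate m_{k+1} = d_k·a_k − m_k, d_{k+1} = (45 − m_{k+1}²)/d_k, a_{k+1} = ⌊(a₀ + m_{k+1})/d_{k+1}⌋ (starting m₀ = 0, d₀ = 1), with convergents p_k = a_k·p_{k-1} + p_{k-2}, q_k = a_k·q_{k-1} + q_{k-2} (p₋₁ = 1, q₋₁ = 0):
  k = 0: a₀ = 6; p₀/q₀ = 6/1; p₀² − 45·q₀² = 36 − 45 = -9.
  k = 1: m = 6, d = 9, a = ⌊(6 + 6)/9⌋ = 1; p/q = (1·6 + 1)/(1·1 + 0) = 7/1; p² − 45·q² = 49 − 45 = 4.
  k = 2: m = 3, d = 4, a = ⌊(6 + 3)/4⌋ = 2; p/q = (2·7 + 6)/(2·1 + 1) = 20/3; p² − 45·q² = 400 − 405 = -5.
  k = 3: m = 5, d = 5, a = ⌊(6 + 5)/5⌋ = 2; p/q = (2·20 + 7)/(2·3 + 1) = 47/7; p² − 45·q² = 2209 − 2205 = 4.
  k = 4: m = 5, d = 4, a = ⌊(6 + 5)/4⌋ = 2; p/q = (2·47 + 20)/(2·7 + 3) = 114/17; p² − 45·q² = 12996 − 13005 = -9.
  k = 5: m = 3, d = 9, a = ⌊(6 + 3)/9⌋ = 1; p/q = (1·114 + 47)/(1·17 + 7) = 161/24; p² − 45·q² = 25921 − 25920 = 1.
  The first convergent with p² − 45·q² = 1 gives the fundamental solution (x₁, y₁) = (161, 24).
Step 2: Apply the recurrence (x_{n+1}, y_{n+1}) = (x₁x_n + 45y₁y_n, x₁y_n + y₁x_n) repeatedly.
  From (x_1, y_1) = (161, 24): x_2 = 161·161 + 45·24·24 = 51841; y_2 = 161·24 + 24·161 = 7728.
  From (x_2, y_2) = (51841, 7728): x_3 = 161·51841 + 45·24·7728 = 16692641; y_3 = 161·7728 + 24·51841 = 2488392.
  From (x_3, y_3) = (16692641, 2488392): x_4 = 161·16692641 + 45·24·2488392 = 5374978561; y_4 = 161·2488392 + 24·16692641 = 801254496.
Step 3: Verify x_4² - 45·y_4² = 28890394531209630721 - 28890394531209630720 = 1 (should be 1). ✓

(x_1, y_1) = (161, 24); (x_4, y_4) = (5374978561, 801254496).


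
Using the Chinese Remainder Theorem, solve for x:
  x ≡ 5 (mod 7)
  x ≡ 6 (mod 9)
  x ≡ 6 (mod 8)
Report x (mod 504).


Moduli 7, 9, 8 are pairwise coprime; by CRT there is a unique solution modulo M = 7 · 9 · 8 = 504.
Solve pairwise, accumulating the modulus:
  Start with x ≡ 5 (mod 7).
  Combine with x ≡ 6 (mod 9): since gcd(7, 9) = 1, we get a unique residue mod 63.
    Write x = 5 + 7·t and substitute into x ≡ 6 (mod 9): 7·t ≡ 6 − 5 = 1 (mod 9).
    The inverse of 7 mod 9 is 4 (since 7·4 = 28 = 3·9 + 1), so t ≡ 4·1 = 4 ≡ 4 (mod 9).
    Then x = 5 + 7·4 = 33, valid modulo lcm(7, 9) = 63: x ≡ 33 (mod 63).
  Combine with x ≡ 6 (mod 8): since gcd(63, 8) = 1, we get a unique residue mod 504.
    Write x = 33 + 63·t and substitute into x ≡ 6 (mod 8): 63·t ≡ 6 − 33 = -27 (mod 8).
    Reduce coefficients mod 8: 7·t ≡ 5 (mod 8).
    The inverse of 7 mod 8 is 7 (since 7·7 = 49 = 6·8 + 1), so t ≡ 7·5 = 35 ≡ 3 (mod 8).
    Then x = 33 + 63·3 = 222, valid modulo lcm(63, 8) = 504: x ≡ 222 (mod 504).
Verify: 222 mod 7 = 5 ✓, 222 mod 9 = 6 ✓, 222 mod 8 = 6 ✓.

x ≡ 222 (mod 504).


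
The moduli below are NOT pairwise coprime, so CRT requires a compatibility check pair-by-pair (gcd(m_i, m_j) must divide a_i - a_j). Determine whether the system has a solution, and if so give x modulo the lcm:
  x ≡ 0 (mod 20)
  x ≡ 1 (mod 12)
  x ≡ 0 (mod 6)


Moduli 20, 12, 6 are not pairwise coprime, so CRT works modulo lcm(m_i) when all pairwise compatibility conditions hold.
Pairwise compatibility: gcd(m_i, m_j) must divide a_i - a_j for every pair.
Merge one congruence at a time:
  Start: x ≡ 0 (mod 20).
  Combine with x ≡ 1 (mod 12): gcd(20, 12) = 4, and 1 - 0 = 1 is NOT divisible by 4.
    ⇒ system is inconsistent (no integer solution).

No solution (the system is inconsistent).


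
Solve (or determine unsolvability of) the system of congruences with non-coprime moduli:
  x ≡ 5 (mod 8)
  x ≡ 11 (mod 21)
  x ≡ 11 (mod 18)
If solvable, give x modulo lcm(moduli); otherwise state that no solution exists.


Moduli 8, 21, 18 are not pairwise coprime, so CRT works modulo lcm(m_i) when all pairwise compatibility conditions hold.
Pairwise compatibility: gcd(m_i, m_j) must divide a_i - a_j for every pair.
Merge one congruence at a time:
  Start: x ≡ 5 (mod 8).
  Combine with x ≡ 11 (mod 21): gcd(8, 21) = 1; 11 - 5 = 6, which IS divisible by 1, so compatible.
    Write x = 5 + 8·t and substitute into x ≡ 11 (mod 21): 8·t ≡ 11 − 5 = 6 (mod 21).
    The inverse of 8 mod 21 is 8 (since 8·8 = 64 = 3·21 + 1), so t ≡ 8·6 = 48 ≡ 6 (mod 21).
    Then x = 5 + 8·6 = 53, valid modulo lcm(8, 21) = 168: x ≡ 53 (mod 168).
  Combine with x ≡ 11 (mod 18): gcd(168, 18) = 6; 11 - 53 = -42, which IS divisible by 6, so compatible.
    Write x = 53 + 168·t and substitute into x ≡ 11 (mod 18): 168·t ≡ 11 − 53 = -42 (mod 18).
    Divide the congruence (and modulus) by g = 6: 28·t ≡ -7 (mod 3).
    Reduce coefficients mod 3: 1·t ≡ 2 (mod 3).
    So t ≡ 2 (mod 3).
    Then x = 53 + 168·2 = 389, valid modulo lcm(168, 18) = 504: x ≡ 389 (mod 504).
Verify: 389 mod 8 = 5, 389 mod 21 = 11, 389 mod 18 = 11.

x ≡ 389 (mod 504).


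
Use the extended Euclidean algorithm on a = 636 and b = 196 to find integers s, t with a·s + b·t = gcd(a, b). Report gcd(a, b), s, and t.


Euclidean algorithm on (636, 196) — divide until remainder is 0:
  636 = 3 · 196 + 48
  196 = 4 · 48 + 4
  48 = 12 · 4 + 0
gcd(636, 196) = 4.
Track Bezout coefficients alongside the remainders: start with r₀ = 636 = a·1 + b·0 (s = 1, t = 0) and r₁ = 196 = a·0 + b·1 (s = 0, t = 1); each new remainder r_{k+1} = r_{k-1} − q_k·r_k inherits s_{k+1} = s_{k-1} − q_k·s_k, t_{k+1} = t_{k-1} − q_k·t_k, so r_k = a·s_k + b·t_k at every step:
  q = 3: r = 48, s = 1 − 3·0 = 1, t = 0 − 3·1 = -3  (check: 636·1 + 196·(-3) = 48)
  q = 4: r = 4, s = 0 − 4·1 = -4, t = 1 − 4·(-3) = 13  (check: 636·(-4) + 196·13 = 4)
The row with r = 4 (the gcd) gives the Bezout coefficients s = -4, t = 13.
Result: 636 · (-4) + 196 · (13) = 4.

gcd(636, 196) = 4; s = -4, t = 13 (check: 636·(-4) + 196·13 = 4).


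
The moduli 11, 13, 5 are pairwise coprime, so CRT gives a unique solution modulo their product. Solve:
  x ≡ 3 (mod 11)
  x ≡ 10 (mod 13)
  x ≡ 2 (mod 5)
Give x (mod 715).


Moduli 11, 13, 5 are pairwise coprime; by CRT there is a unique solution modulo M = 11 · 13 · 5 = 715.
Solve pairwise, accumulating the modulus:
  Start with x ≡ 3 (mod 11).
  Combine with x ≡ 10 (mod 13): since gcd(11, 13) = 1, we get a unique residue mod 143.
    Write x = 3 + 11·t and substitute into x ≡ 10 (mod 13): 11·t ≡ 10 − 3 = 7 (mod 13).
    The inverse of 11 mod 13 is 6 (since 11·6 = 66 = 5·13 + 1), so t ≡ 6·7 = 42 ≡ 3 (mod 13).
    Then x = 3 + 11·3 = 36, valid modulo lcm(11, 13) = 143: x ≡ 36 (mod 143).
  Combine with x ≡ 2 (mod 5): since gcd(143, 5) = 1, we get a unique residue mod 715.
    Write x = 36 + 143·t and substitute into x ≡ 2 (mod 5): 143·t ≡ 2 − 36 = -34 (mod 5).
    Reduce coefficients mod 5: 3·t ≡ 1 (mod 5).
    The inverse of 3 mod 5 is 2 (since 3·2 = 6 = 1·5 + 1), so t ≡ 2·1 = 2 ≡ 2 (mod 5).
    Then x = 36 + 143·2 = 322, valid modulo lcm(143, 5) = 715: x ≡ 322 (mod 715).
Verify: 322 mod 11 = 3 ✓, 322 mod 13 = 10 ✓, 322 mod 5 = 2 ✓.

x ≡ 322 (mod 715).


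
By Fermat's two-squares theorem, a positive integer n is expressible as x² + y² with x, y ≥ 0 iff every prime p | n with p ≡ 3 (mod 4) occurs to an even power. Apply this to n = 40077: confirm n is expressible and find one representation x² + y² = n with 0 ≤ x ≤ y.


Step 1: Factor n = 40077 = 3^2 · 61 · 73.
Step 2: Check the mod-4 condition on each prime factor: 3 ≡ 3 (mod 4), exponent 2 (must be even); 61 ≡ 1 (mod 4), exponent 1; 73 ≡ 1 (mod 4), exponent 1.
All primes ≡ 3 (mod 4) appear to even exponent (or don't appear), so by the two-squares theorem n IS expressible as a sum of two squares.
Step 3: Build a representation. Group n = k² · m with k = 3 and m = 61 · 73 = 4453 (a product of primes ≡ 1 (mod 4)); a representation of m scales to one of n via (k·x)² + (k·y)² = k²(x² + y²). Each prime p ≡ 1 (mod 4) is itself a sum of two squares; find a² by testing p − a² for a perfect square:
  61: 61 − 1² = 60, 61 − 2² = 57, 61 − 3² = 52, 61 − 4² = 45, 61 − 5² = 36 = 6² ⇒ 61 = 5² + 6².
  73: 73 − 1² = 72, 73 − 2² = 69, 73 − 3² = 64 = 8² ⇒ 73 = 3² + 8².
  Combine using the Brahmagupta–Fibonacci identity (a² + b²)(c² + d²) = (ac − bd)² + (ad + bc)² = (ac + bd)² + (ad − bc)²:
  61 · 73 = 4453: from (5² + 6²)(3² + 8²), take (5·3 − 6·8, 5·8 + 6·3) = (15 − 48, 40 + 18) = (-33, 58); dropping signs (only squares matter) gives (33, 58); check 33² + 58² = 1089 + 3364 = 4453 ✓.
  Scale by k = 3: (3·33, 3·58) = (99, 174).
Step 4: Order so x ≤ y and verify: 99² + 174² = 9801 + 30276 = 40077 = n. ✓

n = 40077 = 99² + 174² (one valid representation with x ≤ y).


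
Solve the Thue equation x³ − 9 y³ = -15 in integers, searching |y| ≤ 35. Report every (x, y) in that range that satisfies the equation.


The equation is x³ - 9y³ = -15. For fixed y, x³ = 9·y³ − 15, so a solution requires the RHS to be a perfect cube.
Strategy: iterate y from -35 to 35, compute RHS = 9·y³ − 15, and check whether it is a (positive or negative) perfect cube.
Check small values of y:
  y = 0: RHS = -15 is not a perfect cube.
  y = 1: RHS = -6 is not a perfect cube.
  y = -1: RHS = -24 is not a perfect cube.
  y = 2: RHS = 57 is not a perfect cube.
  y = -2: RHS = -87 is not a perfect cube.
  y = 3: RHS = 228 is not a perfect cube.
  y = -3: RHS = -258 is not a perfect cube.
Continuing the search up to |y| = 35 finds no solutions either.
No (x, y) in the scanned range satisfies the equation.

No integer solutions with |y| ≤ 35.


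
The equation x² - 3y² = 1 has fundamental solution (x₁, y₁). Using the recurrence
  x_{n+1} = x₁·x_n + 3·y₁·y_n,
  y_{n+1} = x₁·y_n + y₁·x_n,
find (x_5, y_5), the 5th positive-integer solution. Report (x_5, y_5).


Step 1: Find the fundamental solution (x₁, y₁) of x² - 3y² = 1.
  Expand √3 as a continued fraction. a₀ = ⌊√3⌋ = 1; iterate m_{k+1} = d_k·a_k − m_k, d_{k+1} = (3 − m_{k+1}²)/d_k, a_{k+1} = ⌊(a₀ + m_{k+1})/d_{k+1}⌋ (starting m₀ = 0, d₀ = 1), with convergents p_k = a_k·p_{k-1} + p_{k-2}, q_k = a_k·q_{k-1} + q_{k-2} (p₋₁ = 1, q₋₁ = 0):
  k = 0: a₀ = 1; p₀/q₀ = 1/1; p₀² − 3·q₀² = 1 − 3 = -2.
  k = 1: m = 1, d = 2, a = ⌊(1 + 1)/2⌋ = 1; p/q = (1·1 + 1)/(1·1 + 0) = 2/1; p² − 3·q² = 4 − 3 = 1.
  The first convergent with p² − 3·q² = 1 gives the fundamental solution (x₁, y₁) = (2, 1).
Step 2: Apply the recurrence (x_{n+1}, y_{n+1}) = (x₁x_n + 3y₁y_n, x₁y_n + y₁x_n) repeatedly.
  From (x_1, y_1) = (2, 1): x_2 = 2·2 + 3·1·1 = 7; y_2 = 2·1 + 1·2 = 4.
  From (x_2, y_2) = (7, 4): x_3 = 2·7 + 3·1·4 = 26; y_3 = 2·4 + 1·7 = 15.
  From (x_3, y_3) = (26, 15): x_4 = 2·26 + 3·1·15 = 97; y_4 = 2·15 + 1·26 = 56.
  From (x_4, y_4) = (97, 56): x_5 = 2·97 + 3·1·56 = 362; y_5 = 2·56 + 1·97 = 209.
Step 3: Verify x_5² - 3·y_5² = 131044 - 131043 = 1 (should be 1). ✓

(x_1, y_1) = (2, 1); (x_5, y_5) = (362, 209).


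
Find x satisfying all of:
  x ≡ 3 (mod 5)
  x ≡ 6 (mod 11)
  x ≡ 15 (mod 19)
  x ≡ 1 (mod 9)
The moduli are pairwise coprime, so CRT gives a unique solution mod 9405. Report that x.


Product of moduli M = 5 · 11 · 19 · 9 = 9405.
Merge one congruence at a time:
  Start: x ≡ 3 (mod 5).
  Combine with x ≡ 6 (mod 11); new modulus lcm = 55.
    Write x = 3 + 5·t and substitute into x ≡ 6 (mod 11): 5·t ≡ 6 − 3 = 3 (mod 11).
    The inverse of 5 mod 11 is 9 (since 5·9 = 45 = 4·11 + 1), so t ≡ 9·3 = 27 ≡ 5 (mod 11).
    Then x = 3 + 5·5 = 28, valid modulo lcm(5, 11) = 55: x ≡ 28 (mod 55).
  Combine with x ≡ 15 (mod 19); new modulus lcm = 1045.
    Write x = 28 + 55·t and substitute into x ≡ 15 (mod 19): 55·t ≡ 15 − 28 = -13 (mod 19).
    Reduce coefficients mod 19: 17·t ≡ 6 (mod 19).
    The inverse of 17 mod 19 is 9 (since 17·9 = 153 = 8·19 + 1), so t ≡ 9·6 = 54 ≡ 16 (mod 19).
    Then x = 28 + 55·16 = 908, valid modulo lcm(55, 19) = 1045: x ≡ 908 (mod 1045).
  Combine with x ≡ 1 (mod 9); new modulus lcm = 9405.
    Write x = 908 + 1045·t and substitute into x ≡ 1 (mod 9): 1045·t ≡ 1 − 908 = -907 (mod 9).
    Reduce coefficients mod 9: 1·t ≡ 2 (mod 9).
    So t ≡ 2 (mod 9).
    Then x = 908 + 1045·2 = 2998, valid modulo lcm(1045, 9) = 9405: x ≡ 2998 (mod 9405).
Verify against each original: 2998 mod 5 = 3, 2998 mod 11 = 6, 2998 mod 19 = 15, 2998 mod 9 = 1.

x ≡ 2998 (mod 9405).


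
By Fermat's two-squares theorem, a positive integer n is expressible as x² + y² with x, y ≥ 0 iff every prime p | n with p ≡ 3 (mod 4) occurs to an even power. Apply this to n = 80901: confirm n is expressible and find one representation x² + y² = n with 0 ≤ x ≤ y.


Step 1: Factor n = 80901 = 3^2 · 89 · 101.
Step 2: Check the mod-4 condition on each prime factor: 3 ≡ 3 (mod 4), exponent 2 (must be even); 89 ≡ 1 (mod 4), exponent 1; 101 ≡ 1 (mod 4), exponent 1.
All primes ≡ 3 (mod 4) appear to even exponent (or don't appear), so by the two-squares theorem n IS expressible as a sum of two squares.
Step 3: Build a representation. Group n = k² · m with k = 3 and m = 89 · 101 = 8989 (a product of primes ≡ 1 (mod 4)); a representation of m scales to one of n via (k·x)² + (k·y)² = k²(x² + y²). Each prime p ≡ 1 (mod 4) is itself a sum of two squares; find a² by testing p − a² for a perfect square:
  89: 89 − 1² = 88, 89 − 2² = 85, 89 − 3² = 80, 89 − 4² = 73, 89 − 5² = 64 = 8² ⇒ 89 = 5² + 8².
  101: 101 − 1² = 100 = 10² ⇒ 101 = 1² + 10².
  Combine using the Brahmagupta–Fibonacci identity (a² + b²)(c² + d²) = (ac − bd)² + (ad + bc)² = (ac + bd)² + (ad − bc)²:
  89 · 101 = 8989: from (5² + 8²)(1² + 10²), take (5·1 − 8·10, 5·10 + 8·1) = (5 − 80, 50 + 8) = (-75, 58); dropping signs (only squares matter) gives (75, 58); check 75² + 58² = 5625 + 3364 = 8989 ✓.
  Scale by k = 3: (3·75, 3·58) = (225, 174).
Step 4: Order so x ≤ y and verify: 174² + 225² = 30276 + 50625 = 80901 = n. ✓

n = 80901 = 174² + 225² (one valid representation with x ≤ y).


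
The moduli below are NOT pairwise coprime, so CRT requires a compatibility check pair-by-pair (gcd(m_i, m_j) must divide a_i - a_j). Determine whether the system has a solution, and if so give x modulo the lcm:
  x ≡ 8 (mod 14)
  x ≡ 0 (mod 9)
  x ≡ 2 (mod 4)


Moduli 14, 9, 4 are not pairwise coprime, so CRT works modulo lcm(m_i) when all pairwise compatibility conditions hold.
Pairwise compatibility: gcd(m_i, m_j) must divide a_i - a_j for every pair.
Merge one congruence at a time:
  Start: x ≡ 8 (mod 14).
  Combine with x ≡ 0 (mod 9): gcd(14, 9) = 1; 0 - 8 = -8, which IS divisible by 1, so compatible.
    Write x = 8 + 14·t and substitute into x ≡ 0 (mod 9): 14·t ≡ 0 − 8 = -8 (mod 9).
    Reduce coefficients mod 9: 5·t ≡ 1 (mod 9).
    The inverse of 5 mod 9 is 2 (since 5·2 = 10 = 1·9 + 1), so t ≡ 2·1 = 2 ≡ 2 (mod 9).
    Then x = 8 + 14·2 = 36, valid modulo lcm(14, 9) = 126: x ≡ 36 (mod 126).
  Combine with x ≡ 2 (mod 4): gcd(126, 4) = 2; 2 - 36 = -34, which IS divisible by 2, so compatible.
    Write x = 36 + 126·t and substitute into x ≡ 2 (mod 4): 126·t ≡ 2 − 36 = -34 (mod 4).
    Divide the congruence (and modulus) by g = 2: 63·t ≡ -17 (mod 2).
    Reduce coefficients mod 2: 1·t ≡ 1 (mod 2).
    So t ≡ 1 (mod 2).
    Then x = 36 + 126·1 = 162, valid modulo lcm(126, 4) = 252: x ≡ 162 (mod 252).
Verify: 162 mod 14 = 8, 162 mod 9 = 0, 162 mod 4 = 2.

x ≡ 162 (mod 252).


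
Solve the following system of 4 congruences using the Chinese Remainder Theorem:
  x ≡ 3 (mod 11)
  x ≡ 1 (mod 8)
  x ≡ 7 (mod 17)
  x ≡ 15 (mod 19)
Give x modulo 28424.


Product of moduli M = 11 · 8 · 17 · 19 = 28424.
Merge one congruence at a time:
  Start: x ≡ 3 (mod 11).
  Combine with x ≡ 1 (mod 8); new modulus lcm = 88.
    Write x = 3 + 11·t and substitute into x ≡ 1 (mod 8): 11·t ≡ 1 − 3 = -2 (mod 8).
    Reduce coefficients mod 8: 3·t ≡ 6 (mod 8).
    The inverse of 3 mod 8 is 3 (since 3·3 = 9 = 1·8 + 1), so t ≡ 3·6 = 18 ≡ 2 (mod 8).
    Then x = 3 + 11·2 = 25, valid modulo lcm(11, 8) = 88: x ≡ 25 (mod 88).
  Combine with x ≡ 7 (mod 17); new modulus lcm = 1496.
    Write x = 25 + 88·t and substitute into x ≡ 7 (mod 17): 88·t ≡ 7 − 25 = -18 (mod 17).
    Reduce coefficients mod 17: 3·t ≡ 16 (mod 17).
    The inverse of 3 mod 17 is 6 (since 3·6 = 18 = 1·17 + 1), so t ≡ 6·16 = 96 ≡ 11 (mod 17).
    Then x = 25 + 88·11 = 993, valid modulo lcm(88, 17) = 1496: x ≡ 993 (mod 1496).
  Combine with x ≡ 15 (mod 19); new modulus lcm = 28424.
    Write x = 993 + 1496·t and substitute into x ≡ 15 (mod 19): 1496·t ≡ 15 − 993 = -978 (mod 19).
    Reduce coefficients mod 19: 14·t ≡ 10 (mod 19).
    The inverse of 14 mod 19 is 15 (since 14·15 = 210 = 11·19 + 1), so t ≡ 15·10 = 150 ≡ 17 (mod 19).
    Then x = 993 + 1496·17 = 26425, valid modulo lcm(1496, 19) = 28424: x ≡ 26425 (mod 28424).
Verify against each original: 26425 mod 11 = 3, 26425 mod 8 = 1, 26425 mod 17 = 7, 26425 mod 19 = 15.

x ≡ 26425 (mod 28424).


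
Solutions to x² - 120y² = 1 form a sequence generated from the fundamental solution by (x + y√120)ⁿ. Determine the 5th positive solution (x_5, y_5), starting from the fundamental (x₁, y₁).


Step 1: Find the fundamental solution (x₁, y₁) of x² - 120y² = 1.
  Expand √120 as a continued fraction. a₀ = ⌊√120⌋ = 10; iterate m_{k+1} = d_k·a_k − m_k, d_{k+1} = (120 − m_{k+1}²)/d_k, a_{k+1} = ⌊(a₀ + m_{k+1})/d_{k+1}⌋ (starting m₀ = 0, d₀ = 1), with convergents p_k = a_k·p_{k-1} + p_{k-2}, q_k = a_k·q_{k-1} + q_{k-2} (p₋₁ = 1, q₋₁ = 0):
  k = 0: a₀ = 10; p₀/q₀ = 10/1; p₀² − 120·q₀² = 100 − 120 = -20.
  k = 1: m = 10, d = 20, a = ⌊(10 + 10)/20⌋ = 1; p/q = (1·10 + 1)/(1·1 + 0) = 11/1; p² − 120·q² = 121 − 120 = 1.
  The first convergent with p² − 120·q² = 1 gives the fundamental solution (x₁, y₁) = (11, 1).
Step 2: Apply the recurrence (x_{n+1}, y_{n+1}) = (x₁x_n + 120y₁y_n, x₁y_n + y₁x_n) repeatedly.
  From (x_1, y_1) = (11, 1): x_2 = 11·11 + 120·1·1 = 241; y_2 = 11·1 + 1·11 = 22.
  From (x_2, y_2) = (241, 22): x_3 = 11·241 + 120·1·22 = 5291; y_3 = 11·22 + 1·241 = 483.
  From (x_3, y_3) = (5291, 483): x_4 = 11·5291 + 120·1·483 = 116161; y_4 = 11·483 + 1·5291 = 10604.
  From (x_4, y_4) = (116161, 10604): x_5 = 11·116161 + 120·1·10604 = 2550251; y_5 = 11·10604 + 1·116161 = 232805.
Step 3: Verify x_5² - 120·y_5² = 6503780163001 - 6503780163000 = 1 (should be 1). ✓

(x_1, y_1) = (11, 1); (x_5, y_5) = (2550251, 232805).


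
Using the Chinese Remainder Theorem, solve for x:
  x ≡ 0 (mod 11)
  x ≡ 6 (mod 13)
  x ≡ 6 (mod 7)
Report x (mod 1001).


Moduli 11, 13, 7 are pairwise coprime; by CRT there is a unique solution modulo M = 11 · 13 · 7 = 1001.
Solve pairwise, accumulating the modulus:
  Start with x ≡ 0 (mod 11).
  Combine with x ≡ 6 (mod 13): since gcd(11, 13) = 1, we get a unique residue mod 143.
    Write x = 0 + 11·t and substitute into x ≡ 6 (mod 13): 11·t ≡ 6 − 0 = 6 (mod 13).
    The inverse of 11 mod 13 is 6 (since 11·6 = 66 = 5·13 + 1), so t ≡ 6·6 = 36 ≡ 10 (mod 13).
    Then x = 0 + 11·10 = 110, valid modulo lcm(11, 13) = 143: x ≡ 110 (mod 143).
  Combine with x ≡ 6 (mod 7): since gcd(143, 7) = 1, we get a unique residue mod 1001.
    Write x = 110 + 143·t and substitute into x ≡ 6 (mod 7): 143·t ≡ 6 − 110 = -104 (mod 7).
    Reduce coefficients mod 7: 3·t ≡ 1 (mod 7).
    The inverse of 3 mod 7 is 5 (since 3·5 = 15 = 2·7 + 1), so t ≡ 5·1 = 5 ≡ 5 (mod 7).
    Then x = 110 + 143·5 = 825, valid modulo lcm(143, 7) = 1001: x ≡ 825 (mod 1001).
Verify: 825 mod 11 = 0 ✓, 825 mod 13 = 6 ✓, 825 mod 7 = 6 ✓.

x ≡ 825 (mod 1001).
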